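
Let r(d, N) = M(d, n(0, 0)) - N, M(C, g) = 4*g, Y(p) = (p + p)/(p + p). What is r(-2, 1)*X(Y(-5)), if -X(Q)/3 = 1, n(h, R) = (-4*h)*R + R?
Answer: 3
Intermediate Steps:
n(h, R) = R - 4*R*h (n(h, R) = -4*R*h + R = R - 4*R*h)
Y(p) = 1 (Y(p) = (2*p)/((2*p)) = (2*p)*(1/(2*p)) = 1)
X(Q) = -3 (X(Q) = -3*1 = -3)
r(d, N) = -N (r(d, N) = 4*(0*(1 - 4*0)) - N = 4*(0*(1 + 0)) - N = 4*(0*1) - N = 4*0 - N = 0 - N = -N)
r(-2, 1)*X(Y(-5)) = -1*1*(-3) = -1*(-3) = 3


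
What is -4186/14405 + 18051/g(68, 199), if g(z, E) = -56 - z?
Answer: -260543719/1786220 ≈ -145.86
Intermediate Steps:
-4186/14405 + 18051/g(68, 199) = -4186/14405 + 18051/(-56 - 1*68) = -4186*1/14405 + 18051/(-56 - 68) = -4186/14405 + 18051/(-124) = -4186/14405 + 18051*(-1/124) = -4186/14405 - 18051/124 = -260543719/1786220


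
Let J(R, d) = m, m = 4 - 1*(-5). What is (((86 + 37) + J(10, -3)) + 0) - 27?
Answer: 105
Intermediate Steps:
m = 9 (m = 4 + 5 = 9)
J(R, d) = 9
(((86 + 37) + J(10, -3)) + 0) - 27 = (((86 + 37) + 9) + 0) - 27 = ((123 + 9) + 0) - 27 = (132 + 0) - 27 = 132 - 27 = 105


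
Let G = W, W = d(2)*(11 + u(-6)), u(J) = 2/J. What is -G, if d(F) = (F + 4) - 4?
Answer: -64/3 ≈ -21.333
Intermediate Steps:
d(F) = F (d(F) = (4 + F) - 4 = F)
W = 64/3 (W = 2*(11 + 2/(-6)) = 2*(11 + 2*(-⅙)) = 2*(11 - ⅓) = 2*(32/3) = 64/3 ≈ 21.333)
G = 64/3 ≈ 21.333
-G = -1*64/3 = -64/3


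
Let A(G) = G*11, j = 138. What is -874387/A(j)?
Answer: -874387/1518 ≈ -576.01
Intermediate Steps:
A(G) = 11*G
-874387/A(j) = -874387/(11*138) = -874387/1518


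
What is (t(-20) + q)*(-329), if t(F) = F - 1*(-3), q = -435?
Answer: 148708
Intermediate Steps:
t(F) = 3 + F (t(F) = F + 3 = 3 + F)
(t(-20) + q)*(-329) = ((3 - 20) - 435)*(-329) = (-17 - 435)*(-329) = -452*(-329) = 148708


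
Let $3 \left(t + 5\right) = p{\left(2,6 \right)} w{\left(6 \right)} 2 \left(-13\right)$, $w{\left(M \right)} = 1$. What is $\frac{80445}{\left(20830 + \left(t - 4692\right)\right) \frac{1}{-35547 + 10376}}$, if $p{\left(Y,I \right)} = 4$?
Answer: $- \frac{1214928657}{9659} \approx -1.2578 \cdot 10^{5}$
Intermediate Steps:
$t = - \frac{119}{3}$ ($t = -5 + \frac{4 \cdot 1 \cdot 2 \left(-13\right)}{3} = -5 + \frac{4 \cdot 2 \left(-13\right)}{3} = -5 + \frac{8 \left(-13\right)}{3} = -5 + \frac{1}{3} \left(-104\right) = -5 - \frac{104}{3} = - \frac{119}{3} \approx -39.667$)
$\frac{80445}{\left(20830 + \left(t - 4692\right)\right) \frac{1}{-35547 + 10376}} = \frac{80445}{\left(20830 - \frac{14195}{3}\right) \frac{1}{-35547 + 10376}} = \frac{80445}{\left(20830 - \frac{14195}{3}\right) \frac{1}{-25171}} = \frac{80445}{\frac{48295}{3} \left(- \frac{1}{25171}\right)} = \frac{80445}{- \frac{48295}{75513}} = 80445 \left(- \frac{75513}{48295}\right) = - \frac{1214928657}{9659}$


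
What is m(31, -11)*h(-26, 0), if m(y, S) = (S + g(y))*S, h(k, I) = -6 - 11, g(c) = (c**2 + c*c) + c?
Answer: 363154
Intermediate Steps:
g(c) = c + 2*c**2 (g(c) = (c**2 + c**2) + c = 2*c**2 + c = c + 2*c**2)
h(k, I) = -17
m(y, S) = S*(S + y*(1 + 2*y)) (m(y, S) = (S + y*(1 + 2*y))*S = S*(S + y*(1 + 2*y)))
m(31, -11)*h(-26, 0) = -11*(-11 + 31*(1 + 2*31))*(-17) = -11*(-11 + 31*(1 + 62))*(-17) = -11*(-11 + 31*63)*(-17) = -11*(-11 + 1953)*(-17) = -11*1942*(-17) = -21362*(-17) = 363154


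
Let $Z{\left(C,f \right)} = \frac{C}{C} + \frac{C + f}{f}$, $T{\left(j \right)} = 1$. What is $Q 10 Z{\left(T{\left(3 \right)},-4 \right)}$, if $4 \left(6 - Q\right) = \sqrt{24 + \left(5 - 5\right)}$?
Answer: $105 - \frac{35 \sqrt{6}}{4} \approx 83.567$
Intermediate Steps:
$Z{\left(C,f \right)} = 1 + \frac{C + f}{f}$
$Q = 6 - \frac{\sqrt{6}}{2}$ ($Q = 6 - \frac{\sqrt{24 + \left(5 - 5\right)}}{4} = 6 - \frac{\sqrt{24 + 0}}{4} = 6 - \frac{\sqrt{24}}{4} = 6 - \frac{2 \sqrt{6}}{4} = 6 - \frac{\sqrt{6}}{2} \approx 4.7753$)
$Q 10 Z{\left(T{\left(3 \right)},-4 \right)} = \left(6 - \frac{\sqrt{6}}{2}\right) 10 \left(2 + 1 \frac{1}{-4}\right) = \left(60 - 5 \sqrt{6}\right) \left(2 + 1 \left(- \frac{1}{4}\right)\right) = \left(60 - 5 \sqrt{6}\right) \left(2 - \frac{1}{4}\right) = \left(60 - 5 \sqrt{6}\right) \frac{7}{4} = 105 - \frac{35 \sqrt{6}}{4}$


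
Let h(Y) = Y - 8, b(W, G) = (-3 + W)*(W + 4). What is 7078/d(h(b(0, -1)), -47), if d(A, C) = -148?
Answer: -3539/74 ≈ -47.824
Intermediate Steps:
b(W, G) = (-3 + W)*(4 + W)
h(Y) = -8 + Y
7078/d(h(b(0, -1)), -47) = 7078/(-148) = 7078*(-1/148) = -3539/74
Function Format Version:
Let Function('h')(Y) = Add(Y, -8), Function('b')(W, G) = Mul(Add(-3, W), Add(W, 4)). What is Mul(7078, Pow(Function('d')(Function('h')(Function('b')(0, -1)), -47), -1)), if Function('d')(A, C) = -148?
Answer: Rational(-3539, 74) ≈ -47.824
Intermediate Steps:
Function('b')(W, G) = Mul(Add(-3, W), Add(4, W))
Function('h')(Y) = Add(-8, Y)
Mul(7078, Pow(Function('d')(Function('h')(Function('b')(0, -1)), -47), -1)) = Mul(7078, Pow(-148, -1)) = Mul(7078, Rational(-1, 148)) = Rational(-3539, 74)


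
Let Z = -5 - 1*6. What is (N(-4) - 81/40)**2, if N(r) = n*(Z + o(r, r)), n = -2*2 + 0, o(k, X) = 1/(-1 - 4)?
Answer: 2927521/1600 ≈ 1829.7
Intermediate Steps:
o(k, X) = -1/5 (o(k, X) = 1/(-5) = -1/5)
n = -4 (n = -4 + 0 = -4)
Z = -11 (Z = -5 - 6 = -11)
N(r) = 224/5 (N(r) = -4*(-11 - 1/5) = -4*(-56/5) = 224/5)
(N(-4) - 81/40)**2 = (224/5 - 81/40)**2 = (1711/40)**2 = 2927521/1600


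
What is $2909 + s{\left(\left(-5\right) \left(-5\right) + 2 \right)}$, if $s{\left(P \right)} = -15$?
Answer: $2894$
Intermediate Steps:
$2909 + s{\left(\left(-5\right) \left(-5\right) + 2 \right)} = 2909 - 15 = 2894$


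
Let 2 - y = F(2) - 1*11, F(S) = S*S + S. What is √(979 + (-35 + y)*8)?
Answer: √755 ≈ 27.477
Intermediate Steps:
F(S) = S + S² (F(S) = S² + S = S + S²)
y = 7 (y = 2 - (2*(1 + 2) - 1*11) = 2 - (2*3 - 11) = 2 - (6 - 11) = 2 - 1*(-5) = 2 + 5 = 7)
√(979 + (-35 + y)*8) = √(979 + (-35 + 7)*8) = √(979 - 28*8) = √(979 - 224) = √755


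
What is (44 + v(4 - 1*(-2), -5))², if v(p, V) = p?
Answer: 2500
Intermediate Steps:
(44 + v(4 - 1*(-2), -5))² = (44 + (4 - 1*(-2)))² = (44 + (4 + 2))² = (44 + 6)² = 50² = 2500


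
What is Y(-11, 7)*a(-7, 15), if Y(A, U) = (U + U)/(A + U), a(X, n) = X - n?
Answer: 77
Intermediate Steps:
Y(A, U) = 2*U/(A + U) (Y(A, U) = (2*U)/(A + U) = 2*U/(A + U))
Y(-11, 7)*a(-7, 15) = (2*7/(-11 + 7))*(-7 - 1*15) = (2*7/(-4))*(-7 - 15) = (2*7*(-1/4))*(-22) = -7/2*(-22) = 77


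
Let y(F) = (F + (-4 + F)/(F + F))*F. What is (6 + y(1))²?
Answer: 121/4 ≈ 30.250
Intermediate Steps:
y(F) = F*(F + (-4 + F)/(2*F)) (y(F) = (F + (-4 + F)/((2*F)))*F = (F + (-4 + F)*(1/(2*F)))*F = (F + (-4 + F)/(2*F))*F = F*(F + (-4 + F)/(2*F)))
(6 + y(1))² = (6 + (-2 + 1² + (½)*1))² = (6 + (-2 + 1 + ½))² = (6 - ½)² = (11/2)² = 121/4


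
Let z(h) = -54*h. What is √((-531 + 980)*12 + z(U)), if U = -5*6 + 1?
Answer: √6954 ≈ 83.391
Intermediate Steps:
U = -29 (U = -30 + 1 = -29)
√((-531 + 980)*12 + z(U)) = √((-531 + 980)*12 - 54*(-29)) = √(449*12 + 1566) = √(5388 + 1566) = √6954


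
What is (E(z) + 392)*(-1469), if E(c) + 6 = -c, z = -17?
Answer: -592007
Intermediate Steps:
E(c) = -6 - c
(E(z) + 392)*(-1469) = ((-6 - 1*(-17)) + 392)*(-1469) = ((-6 + 17) + 392)*(-1469) = (11 + 392)*(-1469) = 403*(-1469) = -592007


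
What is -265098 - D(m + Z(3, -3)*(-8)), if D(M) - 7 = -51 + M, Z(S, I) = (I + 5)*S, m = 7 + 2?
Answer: -265015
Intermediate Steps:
m = 9
Z(S, I) = S*(5 + I) (Z(S, I) = (5 + I)*S = S*(5 + I))
D(M) = -44 + M (D(M) = 7 + (-51 + M) = -44 + M)
-265098 - D(m + Z(3, -3)*(-8)) = -265098 - (-44 + (9 + (3*(5 - 3))*(-8))) = -265098 - (-44 + (9 + (3*2)*(-8))) = -265098 - (-44 + (9 + 6*(-8))) = -265098 - (-44 + (9 - 48)) = -265098 - (-44 - 39) = -265098 - 1*(-83) = -265098 + 83 = -265015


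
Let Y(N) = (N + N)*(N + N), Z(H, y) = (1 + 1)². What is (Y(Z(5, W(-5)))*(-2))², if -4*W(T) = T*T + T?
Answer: 16384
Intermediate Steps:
W(T) = -T/4 - T²/4 (W(T) = -(T*T + T)/4 = -(T² + T)/4 = -(T + T²)/4 = -T/4 - T²/4)
Z(H, y) = 4 (Z(H, y) = 2² = 4)
Y(N) = 4*N² (Y(N) = (2*N)*(2*N) = 4*N²)
(Y(Z(5, W(-5)))*(-2))² = ((4*4²)*(-2))² = ((4*16)*(-2))² = (64*(-2))² = (-128)² = 16384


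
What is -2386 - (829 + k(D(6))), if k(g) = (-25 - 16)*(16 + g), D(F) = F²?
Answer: -1083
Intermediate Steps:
k(g) = -656 - 41*g (k(g) = -41*(16 + g) = -656 - 41*g)
-2386 - (829 + k(D(6))) = -2386 - (829 + (-656 - 41*6²)) = -2386 - (829 + (-656 - 41*36)) = -2386 - (829 + (-656 - 1476)) = -2386 - (829 - 2132) = -2386 - 1*(-1303) = -2386 + 1303 = -1083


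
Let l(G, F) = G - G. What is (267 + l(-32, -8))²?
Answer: 71289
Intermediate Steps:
l(G, F) = 0
(267 + l(-32, -8))² = (267 + 0)² = 267² = 71289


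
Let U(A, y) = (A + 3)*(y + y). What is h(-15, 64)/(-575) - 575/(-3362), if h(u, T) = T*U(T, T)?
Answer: -1844950143/1933150 ≈ -954.38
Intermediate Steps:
U(A, y) = 2*y*(3 + A) (U(A, y) = (3 + A)*(2*y) = 2*y*(3 + A))
h(u, T) = 2*T²*(3 + T) (h(u, T) = T*(2*T*(3 + T)) = 2*T²*(3 + T))
h(-15, 64)/(-575) - 575/(-3362) = (2*64²*(3 + 64))/(-575) - 575/(-3362) = (2*4096*67)*(-1/575) - 575*(-1/3362) = 548864*(-1/575) + 575/3362 = -548864/575 + 575/3362 = -1844950143/1933150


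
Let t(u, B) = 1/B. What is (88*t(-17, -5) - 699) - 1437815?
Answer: -7192658/5 ≈ -1.4385e+6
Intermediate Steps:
(88*t(-17, -5) - 699) - 1437815 = (88/(-5) - 699) - 1437815 = (88*(-⅕) - 699) - 1437815 = (-88/5 - 699) - 1437815 = -3583/5 - 1437815 = -7192658/5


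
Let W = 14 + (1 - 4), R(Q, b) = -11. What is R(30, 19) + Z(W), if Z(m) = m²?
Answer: 110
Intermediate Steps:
W = 11 (W = 14 - 3 = 11)
R(30, 19) + Z(W) = -11 + 11² = -11 + 121 = 110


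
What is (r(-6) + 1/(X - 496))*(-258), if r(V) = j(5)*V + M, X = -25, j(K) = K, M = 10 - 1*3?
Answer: 3091872/521 ≈ 5934.5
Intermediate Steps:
M = 7 (M = 10 - 3 = 7)
r(V) = 7 + 5*V (r(V) = 5*V + 7 = 7 + 5*V)
(r(-6) + 1/(X - 496))*(-258) = ((7 + 5*(-6)) + 1/(-25 - 496))*(-258) = ((7 - 30) + 1/(-521))*(-258) = (-23 - 1/521)*(-258) = -11984/521*(-258) = 3091872/521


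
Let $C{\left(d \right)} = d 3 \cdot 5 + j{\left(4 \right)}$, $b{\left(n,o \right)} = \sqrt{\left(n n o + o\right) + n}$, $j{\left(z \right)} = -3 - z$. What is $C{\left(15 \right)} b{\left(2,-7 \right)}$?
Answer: $218 i \sqrt{33} \approx 1252.3 i$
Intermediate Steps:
$b{\left(n,o \right)} = \sqrt{n + o + o n^{2}}$ ($b{\left(n,o \right)} = \sqrt{\left(n^{2} o + o\right) + n} = \sqrt{\left(o n^{2} + o\right) + n} = \sqrt{\left(o + o n^{2}\right) + n} = \sqrt{n + o + o n^{2}}$)
$C{\left(d \right)} = -7 + 15 d$ ($C{\left(d \right)} = d 3 \cdot 5 - 7 = 3 d 5 - 7 = 15 d - 7 = -7 + 15 d$)
$C{\left(15 \right)} b{\left(2,-7 \right)} = \left(-7 + 15 \cdot 15\right) \sqrt{2 - 7 - 7 \cdot 2^{2}} = \left(-7 + 225\right) \sqrt{2 - 7 - 28} = 218 \sqrt{2 - 7 - 28} = 218 \sqrt{-33} = 218 i \sqrt{33}$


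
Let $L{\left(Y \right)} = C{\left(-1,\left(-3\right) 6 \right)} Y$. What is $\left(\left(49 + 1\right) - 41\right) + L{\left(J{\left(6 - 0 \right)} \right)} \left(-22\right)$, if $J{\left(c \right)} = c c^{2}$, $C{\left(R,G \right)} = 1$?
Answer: $-4743$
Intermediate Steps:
$J{\left(c \right)} = c^{3}$
$L{\left(Y \right)} = Y$ ($L{\left(Y \right)} = 1 Y = Y$)
$\left(\left(49 + 1\right) - 41\right) + L{\left(J{\left(6 - 0 \right)} \right)} \left(-22\right) = \left(\left(49 + 1\right) - 41\right) + \left(6 - 0\right)^{3} \left(-22\right) = \left(50 - 41\right) + \left(6 + 0\right)^{3} \left(-22\right) = 9 + 6^{3} \left(-22\right) = 9 + 216 \left(-22\right) = 9 - 4752 = -4743$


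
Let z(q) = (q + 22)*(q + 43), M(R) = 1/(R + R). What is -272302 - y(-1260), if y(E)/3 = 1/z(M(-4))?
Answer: -16344927742/60025 ≈ -2.7230e+5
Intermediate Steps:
M(R) = 1/(2*R)
z(q) = (22 + q)*(43 + q)
y(E) = 192/60025 (y(E) = 3/(946 + ((½)/(-4))² + 65*((½)/(-4))) = 3/(946 + ((½)*(-¼))² + 65*((½)*(-¼))) = 3/(946 + (-⅛)² + 65*(-⅛)) = 3/(946 + 1/64 - 65/8) = 3/(60025/64) = 3*(64/60025) = 192/60025)
-272302 - y(-1260) = -272302 - 1*192/60025 = -272302 - 192/60025 = -16344927742/60025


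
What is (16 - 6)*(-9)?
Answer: -90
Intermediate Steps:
(16 - 6)*(-9) = 10*(-9) = -90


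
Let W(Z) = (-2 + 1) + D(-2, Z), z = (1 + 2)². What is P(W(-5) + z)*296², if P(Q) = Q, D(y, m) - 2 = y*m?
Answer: 1752320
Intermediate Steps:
D(y, m) = 2 + m*y (D(y, m) = 2 + y*m = 2 + m*y)
z = 9 (z = 3² = 9)
W(Z) = 1 - 2*Z (W(Z) = (-2 + 1) + (2 + Z*(-2)) = -1 + (2 - 2*Z) = 1 - 2*Z)
P(W(-5) + z)*296² = ((1 - 2*(-5)) + 9)*296² = ((1 + 10) + 9)*87616 = (11 + 9)*87616 = 20*87616 = 1752320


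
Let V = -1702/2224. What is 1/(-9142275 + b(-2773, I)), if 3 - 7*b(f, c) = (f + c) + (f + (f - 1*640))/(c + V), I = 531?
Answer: -4127347/37732010716448 ≈ -1.0939e-7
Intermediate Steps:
V = -851/1112 (V = -1702*1/2224 = -851/1112 ≈ -0.76529)
b(f, c) = 3/7 - c/7 - f/7 - (-640 + 2*f)/(7*(-851/1112 + c)) (b(f, c) = 3/7 - ((f + c) + (f + (f - 1*640))/(c - 851/1112))/7 = 3/7 - ((c + f) + (f + (f - 640))/(-851/1112 + c))/7 = 3/7 - ((c + f) + (f + (-640 + f))/(-851/1112 + c))/7 = 3/7 - ((c + f) + (-640 + 2*f)/(-851/1112 + c))/7 = 3/7 - (c + f + (-640 + 2*f)/(-851/1112 + c))/7 = 3/7 + (-c/7 - f/7 - (-640 + 2*f)/(7*(-851/1112 + c))) = 3/7 - c/7 - f/7 - (-640 + 2*f)/(7*(-851/1112 + c)))
1/(-9142275 + b(-2773, I)) = 1/(-9142275 + (709127 - 1373*(-2773) - 1112*531² + 4187*531 - 1112*531*(-2773))/(7*(-851 + 1112*531))) = 1/(-9142275 + (709127 + 3807329 - 1112*281961 + 2223297 + 1637378856)/(7*(-851 + 590472))) = 1/(-9142275 + (⅐)*(709127 + 3807329 - 313540632 + 2223297 + 1637378856)/589621) = 1/(-9142275 + (⅐)*(1/589621)*1330577977) = 1/(-9142275 + 1330577977/4127347) = 1/(-37732010716448/4127347) = -4127347/37732010716448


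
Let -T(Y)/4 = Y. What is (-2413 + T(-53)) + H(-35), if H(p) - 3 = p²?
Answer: -973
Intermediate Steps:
H(p) = 3 + p²
T(Y) = -4*Y
(-2413 + T(-53)) + H(-35) = (-2413 - 4*(-53)) + (3 + (-35)²) = (-2413 + 212) + (3 + 1225) = -2201 + 1228 = -973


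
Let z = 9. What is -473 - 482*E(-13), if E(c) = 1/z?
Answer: -4739/9 ≈ -526.56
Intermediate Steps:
E(c) = ⅑ (E(c) = 1/9 = ⅑)
-473 - 482*E(-13) = -473 - 482*⅑ = -473 - 482/9 = -4739/9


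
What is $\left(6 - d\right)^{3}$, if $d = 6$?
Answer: $0$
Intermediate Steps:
$\left(6 - d\right)^{3} = \left(6 - 6\right)^{3} = 0^{3} = 0$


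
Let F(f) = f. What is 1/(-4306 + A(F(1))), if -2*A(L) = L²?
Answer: -2/8613 ≈ -0.00023221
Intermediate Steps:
A(L) = -L²/2
1/(-4306 + A(F(1))) = 1/(-4306 - ½*1²) = 1/(-4306 - ½*1) = 1/(-4306 - ½) = 1/(-8613/2) = -2/8613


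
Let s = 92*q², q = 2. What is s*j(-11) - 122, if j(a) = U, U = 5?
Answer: 1718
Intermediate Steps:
j(a) = 5
s = 368 (s = 92*2² = 92*4 = 368)
s*j(-11) - 122 = 368*5 - 122 = 1840 - 122 = 1718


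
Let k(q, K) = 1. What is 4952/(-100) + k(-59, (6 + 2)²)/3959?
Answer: -4901217/98975 ≈ -49.520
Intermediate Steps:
4952/(-100) + k(-59, (6 + 2)²)/3959 = 4952/(-100) + 1/3959 = 4952*(-1/100) + 1*(1/3959) = -1238/25 + 1/3959 = -4901217/98975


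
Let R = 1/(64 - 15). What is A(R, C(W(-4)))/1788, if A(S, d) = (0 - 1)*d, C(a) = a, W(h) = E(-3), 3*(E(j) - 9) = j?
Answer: -2/447 ≈ -0.0044743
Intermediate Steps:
E(j) = 9 + j/3
W(h) = 8 (W(h) = 9 + (1/3)*(-3) = 9 - 1 = 8)
R = 1/49 ≈ 0.020408
A(S, d) = -d
A(R, C(W(-4)))/1788 = -1*8/1788 = -8*1/1788 = -2/447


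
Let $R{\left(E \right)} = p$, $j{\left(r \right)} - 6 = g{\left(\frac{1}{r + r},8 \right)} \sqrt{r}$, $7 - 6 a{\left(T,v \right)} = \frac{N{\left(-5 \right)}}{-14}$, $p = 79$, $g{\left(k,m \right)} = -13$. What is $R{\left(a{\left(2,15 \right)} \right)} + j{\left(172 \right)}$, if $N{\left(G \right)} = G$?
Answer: $85 - 26 \sqrt{43} \approx -85.493$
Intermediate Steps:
$a{\left(T,v \right)} = \frac{31}{28}$ ($a{\left(T,v \right)} = \frac{7}{6} - \frac{\left(-5\right) \frac{1}{-14}}{6} = \frac{7}{6} - \frac{\left(-5\right) \left(- \frac{1}{14}\right)}{6} = \frac{7}{6} - \frac{5}{84} = \frac{31}{28}$)
$j{\left(r \right)} = 6 - 13 \sqrt{r}$
$R{\left(E \right)} = 79$
$R{\left(a{\left(2,15 \right)} \right)} + j{\left(172 \right)} = 79 + \left(6 - 13 \sqrt{172}\right) = 79 + \left(6 - 13 \cdot 2 \sqrt{43}\right) = 79 + \left(6 - 26 \sqrt{43}\right) = 85 - 26 \sqrt{43}$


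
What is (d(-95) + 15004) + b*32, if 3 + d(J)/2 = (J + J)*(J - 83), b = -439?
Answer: 68590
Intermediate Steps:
d(J) = -6 + 4*J*(-83 + J) (d(J) = -6 + 2*((J + J)*(J - 83)) = -6 + 2*((2*J)*(-83 + J)) = -6 + 2*(2*J*(-83 + J)) = -6 + 4*J*(-83 + J))
(d(-95) + 15004) + b*32 = ((-6 - 332*(-95) + 4*(-95)²) + 15004) - 439*32 = ((-6 + 31540 + 4*9025) + 15004) - 14048 = ((-6 + 31540 + 36100) + 15004) - 14048 = (67634 + 15004) - 14048 = 82638 - 14048 = 68590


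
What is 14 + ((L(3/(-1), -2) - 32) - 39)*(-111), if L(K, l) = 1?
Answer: 7784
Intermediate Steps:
14 + ((L(3/(-1), -2) - 32) - 39)*(-111) = 14 + ((1 - 32) - 39)*(-111) = 14 + (-31 - 39)*(-111) = 14 - 70*(-111) = 14 + 7770 = 7784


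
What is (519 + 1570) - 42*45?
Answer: 199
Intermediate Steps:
(519 + 1570) - 42*45 = 2089 - 1890 = 199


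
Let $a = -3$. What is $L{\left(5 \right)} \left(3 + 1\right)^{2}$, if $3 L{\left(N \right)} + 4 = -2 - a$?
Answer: $-16$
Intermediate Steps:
$L{\left(N \right)} = -1$ ($L{\left(N \right)} = - \frac{4}{3} + \frac{-2 - -3}{3} = - \frac{4}{3} + \frac{-2 + 3}{3} = - \frac{4}{3} + \frac{1}{3} \cdot 1 = - \frac{4}{3} + \frac{1}{3} = -1$)
$L{\left(5 \right)} \left(3 + 1\right)^{2} = - \left(3 + 1\right)^{2} = - 4^{2} = \left(-1\right) 16 = -16$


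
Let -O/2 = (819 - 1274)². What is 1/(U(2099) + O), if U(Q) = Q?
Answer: -1/411951 ≈ -2.4275e-6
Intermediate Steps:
O = -414050 (O = -2*(819 - 1274)² = -2*(-455)² = -2*207025 = -414050)
1/(U(2099) + O) = 1/(2099 - 414050) = 1/(-411951) = -1/411951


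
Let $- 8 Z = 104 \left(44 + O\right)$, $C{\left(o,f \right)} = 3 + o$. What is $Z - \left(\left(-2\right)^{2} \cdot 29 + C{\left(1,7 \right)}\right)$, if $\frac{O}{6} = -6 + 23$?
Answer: $-2018$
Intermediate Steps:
$O = 102$ ($O = 6 \left(-6 + 23\right) = 6 \cdot 17 = 102$)
$Z = -1898$ ($Z = - \frac{104 \left(44 + 102\right)}{8} = - \frac{104 \cdot 146}{8} = \left(- \frac{1}{8}\right) 15184 = -1898$)
$Z - \left(\left(-2\right)^{2} \cdot 29 + C{\left(1,7 \right)}\right) = -1898 - \left(\left(-2\right)^{2} \cdot 29 + \left(3 + 1\right)\right) = -1898 - \left(4 \cdot 29 + 4\right) = -1898 - \left(116 + 4\right) = -1898 - 120 = -2018$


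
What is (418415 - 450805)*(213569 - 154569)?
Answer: -1911010000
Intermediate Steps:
(418415 - 450805)*(213569 - 154569) = -32390*59000 = -1911010000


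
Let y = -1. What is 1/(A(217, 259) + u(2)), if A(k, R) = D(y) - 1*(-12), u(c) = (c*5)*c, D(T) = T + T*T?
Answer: 1/32 ≈ 0.031250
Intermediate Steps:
D(T) = T + T²
u(c) = 5*c² (u(c) = (5*c)*c = 5*c²)
A(k, R) = 12 (A(k, R) = -(1 - 1) - 1*(-12) = -1*0 + 12 = 0 + 12 = 12)
1/(A(217, 259) + u(2)) = 1/(12 + 5*2²) = 1/(12 + 5*4) = 1/(12 + 20) = 1/32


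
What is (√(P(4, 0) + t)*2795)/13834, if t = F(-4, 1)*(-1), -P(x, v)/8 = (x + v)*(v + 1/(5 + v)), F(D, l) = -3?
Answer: 559*I*√85/13834 ≈ 0.37254*I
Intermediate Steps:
P(x, v) = -8*(v + x)*(v + 1/(5 + v)) (P(x, v) = -8*(x + v)*(v + 1/(5 + v)) = -8*(v + x)*(v + 1/(5 + v)))
t = 3 (t = -3*(-1) = 3)
(√(P(4, 0) + t)*2795)/13834 = (√(8*(-1*0 - 1*4 - 1*0³ - 5*0² - 1*4*0² - 5*0*4)/(5 + 0) + 3)*2795)/13834 = (√(8*(0 - 4 - 1*0 - 5*0 - 1*4*0 + 0)/5 + 3)*2795)*(1/13834) = (√(8*(⅕)*(0 - 4 + 0 + 0 + 0 + 0) + 3)*2795)*(1/13834) = (√(8*(⅕)*(-4) + 3)*2795)*(1/13834) = (√(-32/5 + 3)*2795)*(1/13834) = (√(-17/5)*2795)*(1/13834) = ((I*√85/5)*2795)*(1/13834) = (559*I*√85)*(1/13834) = 559*I*√85/13834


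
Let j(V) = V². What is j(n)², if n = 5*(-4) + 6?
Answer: 38416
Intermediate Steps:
n = -14 (n = -20 + 6 = -14)
j(n)² = ((-14)²)² = 196² = 38416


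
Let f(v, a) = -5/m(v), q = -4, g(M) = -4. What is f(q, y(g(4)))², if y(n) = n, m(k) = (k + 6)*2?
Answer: 25/16 ≈ 1.5625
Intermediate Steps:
m(k) = 12 + 2*k (m(k) = (6 + k)*2 = 12 + 2*k)
f(v, a) = -5/(12 + 2*v)
f(q, y(g(4)))² = (-5/(12 + 2*(-4)))² = (-5/(12 - 8))² = (-5/4)² = 25/16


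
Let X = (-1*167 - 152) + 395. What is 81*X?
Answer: 6156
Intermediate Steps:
X = 76 (X = (-167 - 152) + 395 = -319 + 395 = 76)
81*X = 81*76 = 6156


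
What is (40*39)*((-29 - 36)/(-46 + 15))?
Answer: 101400/31 ≈ 3271.0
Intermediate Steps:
(40*39)*((-29 - 36)/(-46 + 15)) = 1560*(-65/(-31)) = 1560*(-65*(-1/31)) = 1560*(65/31) = 101400/31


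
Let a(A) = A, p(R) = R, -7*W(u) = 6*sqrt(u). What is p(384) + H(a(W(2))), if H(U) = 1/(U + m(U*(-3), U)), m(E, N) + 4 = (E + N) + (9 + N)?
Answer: 1921/5 ≈ 384.20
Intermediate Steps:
W(u) = -6*sqrt(u)/7
m(E, N) = 5 + E + 2*N (m(E, N) = -4 + ((E + N) + (9 + N)) = -4 + (9 + E + 2*N) = 5 + E + 2*N)
H(U) = 1/5 (H(U) = 1/(U + (5 + U*(-3) + 2*U)) = 1/(U + (5 - 3*U + 2*U)) = 1/(U + (5 - U)) = 1/5)
p(384) + H(a(W(2))) = 384 + 1/5 = 1921/5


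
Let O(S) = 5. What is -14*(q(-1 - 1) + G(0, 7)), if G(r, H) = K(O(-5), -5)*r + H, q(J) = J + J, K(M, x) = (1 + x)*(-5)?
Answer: -42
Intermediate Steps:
K(M, x) = -5 - 5*x
q(J) = 2*J
G(r, H) = H + 20*r (G(r, H) = (-5 - 5*(-5))*r + H = (-5 + 25)*r + H = 20*r + H = H + 20*r)
-14*(q(-1 - 1) + G(0, 7)) = -14*(2*(-1 - 1) + (7 + 20*0)) = -14*(2*(-2) + (7 + 0)) = -14*(-4 + 7) = -14*3 = -42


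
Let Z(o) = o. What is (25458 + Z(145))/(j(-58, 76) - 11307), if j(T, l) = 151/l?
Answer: -1945828/859181 ≈ -2.2647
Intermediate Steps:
(25458 + Z(145))/(j(-58, 76) - 11307) = (25458 + 145)/(151/76 - 11307) = 25603/(151*(1/76) - 11307) = 25603/(151/76 - 11307) = 25603/(-859181/76) = 25603*(-76/859181) = -1945828/859181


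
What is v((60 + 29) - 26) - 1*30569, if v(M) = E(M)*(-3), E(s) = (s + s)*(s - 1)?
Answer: -54005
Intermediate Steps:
E(s) = 2*s*(-1 + s) (E(s) = (2*s)*(-1 + s) = 2*s*(-1 + s))
v(M) = -6*M*(-1 + M) (v(M) = (2*M*(-1 + M))*(-3) = -6*M*(-1 + M))
v((60 + 29) - 26) - 1*30569 = 6*((60 + 29) - 26)*(1 - ((60 + 29) - 26)) - 1*30569 = 6*(89 - 26)*(1 - (89 - 26)) - 30569 = 6*63*(1 - 1*63) - 30569 = 6*63*(1 - 63) - 30569 = 6*63*(-62) - 30569 = -23436 - 30569 = -54005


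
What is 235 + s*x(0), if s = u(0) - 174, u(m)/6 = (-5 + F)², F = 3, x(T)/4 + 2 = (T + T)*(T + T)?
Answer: 1435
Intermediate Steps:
x(T) = -8 + 16*T² (x(T) = -8 + 4*((T + T)*(T + T)) = -8 + 4*((2*T)*(2*T)) = -8 + 4*(4*T²) = -8 + 16*T²)
u(m) = 24 (u(m) = 6*(-5 + 3)² = 6*(-2)² = 6*4 = 24)
s = -150 (s = 24 - 174 = -150)
235 + s*x(0) = 235 - 150*(-8 + 16*0²) = 235 - 150*(-8 + 16*0) = 235 - 150*(-8 + 0) = 235 - 150*(-8) = 235 + 1200 = 1435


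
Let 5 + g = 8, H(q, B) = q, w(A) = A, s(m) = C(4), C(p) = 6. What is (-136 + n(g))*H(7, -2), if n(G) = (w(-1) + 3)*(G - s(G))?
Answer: -994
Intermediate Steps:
s(m) = 6
g = 3 (g = -5 + 8 = 3)
n(G) = -12 + 2*G (n(G) = (-1 + 3)*(G - 1*6) = 2*(G - 6) = 2*(-6 + G) = -12 + 2*G)
(-136 + n(g))*H(7, -2) = (-136 + (-12 + 2*3))*7 = (-136 + (-12 + 6))*7 = (-136 - 6)*7 = -142*7 = -994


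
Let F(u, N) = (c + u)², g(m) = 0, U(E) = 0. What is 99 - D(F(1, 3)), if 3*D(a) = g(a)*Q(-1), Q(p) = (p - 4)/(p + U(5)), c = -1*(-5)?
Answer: 99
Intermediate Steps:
c = 5
F(u, N) = (5 + u)²
Q(p) = (-4 + p)/p (Q(p) = (p - 4)/(p + 0) = (-4 + p)/p)
D(a) = 0 (D(a) = (0*((-4 - 1)/(-1)))/3 = (0*(-1*(-5)))/3 = (0*5)/3 = (⅓)*0 = 0)
99 - D(F(1, 3)) = 99 - 1*0 = 99 + 0 = 99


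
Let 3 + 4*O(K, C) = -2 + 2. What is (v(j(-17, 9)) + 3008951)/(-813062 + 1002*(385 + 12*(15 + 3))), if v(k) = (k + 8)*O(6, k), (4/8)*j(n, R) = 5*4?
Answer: -46291/3244 ≈ -14.270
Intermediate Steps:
j(n, R) = 40 (j(n, R) = 2*(5*4) = 2*20 = 40)
O(K, C) = -¾ (O(K, C) = -¾ + (-2 + 2)/4 = -¾ + (¼)*0 = -¾ + 0 = -¾)
v(k) = -6 - 3*k/4 (v(k) = (k + 8)*(-¾) = (8 + k)*(-¾) = -6 - 3*k/4)
(v(j(-17, 9)) + 3008951)/(-813062 + 1002*(385 + 12*(15 + 3))) = ((-6 - ¾*40) + 3008951)/(-813062 + 1002*(385 + 12*(15 + 3))) = ((-6 - 30) + 3008951)/(-813062 + 1002*(385 + 12*18)) = (-36 + 3008951)/(-813062 + 1002*(385 + 216)) = 3008915/(-813062 + 1002*601) = 3008915/(-813062 + 602202) = 3008915/(-210860) = 3008915*(-1/210860) = -46291/3244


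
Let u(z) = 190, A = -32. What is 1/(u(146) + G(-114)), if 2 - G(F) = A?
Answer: 1/224 ≈ 0.0044643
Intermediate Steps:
G(F) = 34 (G(F) = 2 - 1*(-32) = 2 + 32 = 34)
1/(u(146) + G(-114)) = 1/(190 + 34) = 1/224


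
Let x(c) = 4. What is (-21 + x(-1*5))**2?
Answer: 289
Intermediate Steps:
(-21 + x(-1*5))**2 = (-21 + 4)**2 = (-17)**2 = 289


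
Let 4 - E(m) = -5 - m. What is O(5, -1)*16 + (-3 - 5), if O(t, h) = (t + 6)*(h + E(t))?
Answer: 2280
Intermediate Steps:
E(m) = 9 + m (E(m) = 4 - (-5 - m) = 4 + (5 + m) = 9 + m)
O(t, h) = (6 + t)*(9 + h + t) (O(t, h) = (t + 6)*(h + (9 + t)) = (6 + t)*(9 + h + t))
O(5, -1)*16 + (-3 - 5) = (54 + 5² + 6*(-1) + 15*5 - 1*5)*16 + (-3 - 5) = (54 + 25 - 6 + 75 - 5)*16 - 8 = 143*16 - 8 = 2288 - 8 = 2280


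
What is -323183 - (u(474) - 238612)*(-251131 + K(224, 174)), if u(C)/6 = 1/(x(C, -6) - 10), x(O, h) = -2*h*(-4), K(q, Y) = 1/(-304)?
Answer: -528283108568903/8816 ≈ -5.9923e+10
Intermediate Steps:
K(q, Y) = -1/304
x(O, h) = 8*h
u(C) = -3/29 (u(C) = 6/(8*(-6) - 10) = 6/(-48 - 10) = 6/(-58) = 6*(-1/58) = -3/29)
-323183 - (u(474) - 238612)*(-251131 + K(224, 174)) = -323183 - (-3/29 - 238612)*(-251131 - 1/304) = -323183 - (-6919751)*(-76343825)/(29*304) = -323183 - 1*528280259387575/8816 = -323183 - 528280259387575/8816 = -528283108568903/8816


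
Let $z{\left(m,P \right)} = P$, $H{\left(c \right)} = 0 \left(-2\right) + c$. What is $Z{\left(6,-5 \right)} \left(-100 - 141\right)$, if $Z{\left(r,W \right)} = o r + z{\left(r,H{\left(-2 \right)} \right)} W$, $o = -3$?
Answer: $1928$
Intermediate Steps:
$H{\left(c \right)} = c$ ($H{\left(c \right)} = 0 + c = c$)
$Z{\left(r,W \right)} = - 3 r - 2 W$
$Z{\left(6,-5 \right)} \left(-100 - 141\right) = \left(\left(-3\right) 6 - -10\right) \left(-100 - 141\right) = \left(-18 + 10\right) \left(-241\right) = \left(-8\right) \left(-241\right) = 1928$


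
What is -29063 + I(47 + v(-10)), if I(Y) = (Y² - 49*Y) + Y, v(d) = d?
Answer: -29470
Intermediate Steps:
I(Y) = Y² - 48*Y
-29063 + I(47 + v(-10)) = -29063 + (47 - 10)*(-48 + (47 - 10)) = -29063 + 37*(-48 + 37) = -29063 + 37*(-11) = -29063 - 407 = -29470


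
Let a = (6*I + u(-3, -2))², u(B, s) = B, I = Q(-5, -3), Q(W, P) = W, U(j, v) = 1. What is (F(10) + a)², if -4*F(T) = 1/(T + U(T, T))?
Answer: 2295847225/1936 ≈ 1.1859e+6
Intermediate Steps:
I = -5
F(T) = -1/(4*(1 + T)) (F(T) = -1/(4*(T + 1)) = -1/(4*(1 + T)))
a = 1089 (a = (6*(-5) - 3)² = (-30 - 3)² = (-33)² = 1089)
(F(10) + a)² = (-1/(4 + 4*10) + 1089)² = (-1/(4 + 40) + 1089)² = (-1/44 + 1089)² = (47915/44)² = 2295847225/1936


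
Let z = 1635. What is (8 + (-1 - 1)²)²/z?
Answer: 48/545 ≈ 0.088073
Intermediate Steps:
(8 + (-1 - 1)²)²/z = (8 + (-1 - 1)²)²/1635 = (8 + (-2)²)²*(1/1635) = (8 + 4)²*(1/1635) = 12²*(1/1635) = 144*(1/1635) = 48/545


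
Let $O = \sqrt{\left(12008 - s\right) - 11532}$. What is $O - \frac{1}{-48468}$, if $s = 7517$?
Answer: $\frac{1}{48468} + i \sqrt{7041} \approx 2.0632 \cdot 10^{-5} + 83.911 i$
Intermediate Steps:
$O = i \sqrt{7041}$ ($O = \sqrt{\left(12008 - 7517\right) - 11532} = \sqrt{4491 - 11532} = \sqrt{-7041} = i \sqrt{7041} \approx 83.911 i$)
$O - \frac{1}{-48468} = i \sqrt{7041} - \frac{1}{-48468} = i \sqrt{7041} - - \frac{1}{48468} = i \sqrt{7041} + \frac{1}{48468} = \frac{1}{48468} + i \sqrt{7041}$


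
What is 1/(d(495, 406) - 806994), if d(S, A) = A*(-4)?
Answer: -1/808618 ≈ -1.2367e-6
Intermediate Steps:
d(S, A) = -4*A
1/(d(495, 406) - 806994) = 1/(-4*406 - 806994) = 1/(-1624 - 806994) = 1/(-808618) = -1/808618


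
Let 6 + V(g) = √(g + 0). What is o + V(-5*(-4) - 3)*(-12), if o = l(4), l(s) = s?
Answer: 76 - 12*√17 ≈ 26.523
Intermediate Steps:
o = 4
V(g) = -6 + √g (V(g) = -6 + √(g + 0) = -6 + √g)
o + V(-5*(-4) - 3)*(-12) = 4 + (-6 + √(-5*(-4) - 3))*(-12) = 4 + (-6 + √(20 - 3))*(-12) = 4 + (-6 + √17)*(-12) = 4 + (72 - 12*√17) = 76 - 12*√17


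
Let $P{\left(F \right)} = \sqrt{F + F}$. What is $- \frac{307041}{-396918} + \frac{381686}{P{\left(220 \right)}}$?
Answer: $\frac{102347}{132306} + \frac{190843 \sqrt{110}}{110} \approx 18197.0$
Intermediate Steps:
$P{\left(F \right)} = \sqrt{2} \sqrt{F}$ ($P{\left(F \right)} = \sqrt{2 F} = \sqrt{2} \sqrt{F}$)
$- \frac{307041}{-396918} + \frac{381686}{P{\left(220 \right)}} = - \frac{307041}{-396918} + \frac{381686}{\sqrt{2} \sqrt{220}} = \left(-307041\right) \left(- \frac{1}{396918}\right) + \frac{381686}{\sqrt{2} \cdot 2 \sqrt{55}} = \frac{102347}{132306} + \frac{381686}{2 \sqrt{110}} = \frac{102347}{132306} + 381686 \frac{\sqrt{110}}{220} = \frac{102347}{132306} + \frac{190843 \sqrt{110}}{110}$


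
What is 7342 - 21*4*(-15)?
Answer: 8602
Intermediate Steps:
7342 - 21*4*(-15) = 7342 - 84*(-15) = 7342 + 1260 = 8602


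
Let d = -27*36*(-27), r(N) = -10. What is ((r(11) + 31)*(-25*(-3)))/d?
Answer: 175/2916 ≈ 0.060014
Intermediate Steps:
d = 26244 (d = -972*(-27) = 26244)
((r(11) + 31)*(-25*(-3)))/d = ((-10 + 31)*(-25*(-3)))/26244 = (21*75)*(1/26244) = 1575*(1/26244) = 175/2916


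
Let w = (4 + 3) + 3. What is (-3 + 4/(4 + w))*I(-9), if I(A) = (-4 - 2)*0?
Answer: 0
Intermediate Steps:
w = 10 (w = 7 + 3 = 10)
I(A) = 0 (I(A) = -6*0 = 0)
(-3 + 4/(4 + w))*I(-9) = (-3 + 4/(4 + 10))*0 = (-3 + 4/14)*0 = (-3 + (1/14)*4)*0 = (-3 + 2/7)*0 = -19/7*0 = 0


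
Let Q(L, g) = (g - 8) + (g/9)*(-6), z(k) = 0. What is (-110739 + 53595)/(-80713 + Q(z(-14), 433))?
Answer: 85716/120865 ≈ 0.70919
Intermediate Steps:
Q(L, g) = -8 + g/3 (Q(L, g) = (-8 + g) + (g*(⅑))*(-6) = (-8 + g) + (g/9)*(-6) = (-8 + g) - 2*g/3 = -8 + g/3)
(-110739 + 53595)/(-80713 + Q(z(-14), 433)) = (-110739 + 53595)/(-80713 + (-8 + (⅓)*433)) = -57144/(-80713 + (-8 + 433/3)) = -57144/(-80713 + 409/3) = -57144/(-241730/3) = -57144*(-3/241730) = 85716/120865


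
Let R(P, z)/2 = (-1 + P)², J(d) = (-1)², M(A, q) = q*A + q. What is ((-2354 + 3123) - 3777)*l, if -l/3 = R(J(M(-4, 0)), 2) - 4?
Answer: -36096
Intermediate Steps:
M(A, q) = q + A*q (M(A, q) = A*q + q = q + A*q)
J(d) = 1
R(P, z) = 2*(-1 + P)²
l = 12 (l = -3*(2*(-1 + 1)² - 4) = -3*(2*0² - 4) = -3*(2*0 - 4) = -3*(0 - 4) = -3*(-4) = 12)
((-2354 + 3123) - 3777)*l = ((-2354 + 3123) - 3777)*12 = (769 - 3777)*12 = -3008*12 = -36096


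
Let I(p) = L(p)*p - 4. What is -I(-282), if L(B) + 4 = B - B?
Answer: -1124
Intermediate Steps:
L(B) = -4 (L(B) = -4 + (B - B) = -4 + 0 = -4)
I(p) = -4 - 4*p (I(p) = -4*p - 4 = -4 - 4*p)
-I(-282) = -(-4 - 4*(-282)) = -(-4 + 1128) = -1*1124 = -1124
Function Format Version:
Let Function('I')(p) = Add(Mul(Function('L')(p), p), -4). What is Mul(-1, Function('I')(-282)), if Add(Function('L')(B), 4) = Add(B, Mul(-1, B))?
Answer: -1124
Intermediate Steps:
Function('L')(B) = -4 (Function('L')(B) = Add(-4, Add(B, Mul(-1, B))) = Add(-4, 0) = -4)
Function('I')(p) = Add(-4, Mul(-4, p)) (Function('I')(p) = Add(Mul(-4, p), -4) = Add(-4, Mul(-4, p)))
Mul(-1, Function('I')(-282)) = Mul(-1, Add(-4, Mul(-4, -282))) = Mul(-1, Add(-4, 1128)) = Mul(-1, 1124) = -1124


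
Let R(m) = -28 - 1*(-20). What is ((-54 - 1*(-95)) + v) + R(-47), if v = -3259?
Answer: -3226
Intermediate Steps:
R(m) = -8 (R(m) = -28 + 20 = -8)
((-54 - 1*(-95)) + v) + R(-47) = ((-54 - 1*(-95)) - 3259) - 8 = ((-54 + 95) - 3259) - 8 = (41 - 3259) - 8 = -3218 - 8 = -3226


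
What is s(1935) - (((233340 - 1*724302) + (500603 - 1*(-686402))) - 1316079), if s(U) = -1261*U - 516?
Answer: -1820515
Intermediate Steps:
s(U) = -516 - 1261*U
s(1935) - (((233340 - 1*724302) + (500603 - 1*(-686402))) - 1316079) = (-516 - 1261*1935) - (((233340 - 1*724302) + (500603 - 1*(-686402))) - 1316079) = (-516 - 2440035) - (((233340 - 724302) + (500603 + 686402)) - 1316079) = -2440551 - ((-490962 + 1187005) - 1316079) = -2440551 - (696043 - 1316079) = -2440551 - 1*(-620036) = -2440551 + 620036 = -1820515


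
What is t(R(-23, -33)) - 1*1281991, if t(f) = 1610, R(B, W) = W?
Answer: -1280381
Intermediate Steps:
t(R(-23, -33)) - 1*1281991 = 1610 - 1*1281991 = 1610 - 1281991 = -1280381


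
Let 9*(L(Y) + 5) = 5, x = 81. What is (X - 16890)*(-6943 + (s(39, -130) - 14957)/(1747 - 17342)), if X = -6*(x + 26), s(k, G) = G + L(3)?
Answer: 1898031739016/15595 ≈ 1.2171e+8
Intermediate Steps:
L(Y) = -40/9 (L(Y) = -5 + (⅑)*5 = -5 + 5/9 = -40/9)
s(k, G) = -40/9 + G (s(k, G) = G - 40/9 = -40/9 + G)
X = -642 (X = -6*(81 + 26) = -6*107 = -642)
(X - 16890)*(-6943 + (s(39, -130) - 14957)/(1747 - 17342)) = (-642 - 16890)*(-6943 + ((-40/9 - 130) - 14957)/(1747 - 17342)) = -17532*(-6943 + (-1210/9 - 14957)/(-15595)) = -17532*(-6943 - 135823/9*(-1/15595)) = -17532*(-6943 + 135823/140355) = -17532*(-974348942/140355) = 1898031739016/15595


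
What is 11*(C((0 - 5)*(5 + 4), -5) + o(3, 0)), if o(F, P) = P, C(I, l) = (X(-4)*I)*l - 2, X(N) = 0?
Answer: -22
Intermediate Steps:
C(I, l) = -2 (C(I, l) = (0*I)*l - 2 = 0*l - 2 = 0 - 2 = -2)
11*(C((0 - 5)*(5 + 4), -5) + o(3, 0)) = 11*(-2 + 0) = 11*(-2) = -22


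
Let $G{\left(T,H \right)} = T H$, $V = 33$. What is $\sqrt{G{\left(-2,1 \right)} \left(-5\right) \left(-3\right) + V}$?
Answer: $\sqrt{3} \approx 1.732$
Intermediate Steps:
$G{\left(T,H \right)} = H T$
$\sqrt{G{\left(-2,1 \right)} \left(-5\right) \left(-3\right) + V} = \sqrt{1 \left(-2\right) \left(-5\right) \left(-3\right) + 33} = \sqrt{\left(-2\right) \left(-5\right) \left(-3\right) + 33} = \sqrt{10 \left(-3\right) + 33} = \sqrt{-30 + 33} = \sqrt{3}$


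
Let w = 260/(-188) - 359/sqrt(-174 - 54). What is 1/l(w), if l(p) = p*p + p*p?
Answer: 14354082/(7410 - 16873*I*sqrt(57))**2 ≈ -0.00087561 + 0.00010221*I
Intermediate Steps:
w = -65/47 + 359*I*sqrt(57)/114 (w = 260*(-1/188) - 359*(-I*sqrt(57)/114) = -65/47 - 359*(-I*sqrt(57)/114) = -65/47 - (-359)*I*sqrt(57)/114 = -65/47 + 359*I*sqrt(57)/114 ≈ -1.383 + 23.775*I)
l(p) = 2*p**2 (l(p) = p**2 + p**2 = 2*p**2)
1/l(w) = 1/(2*(-65/47 + 359*I*sqrt(57)/114)**2)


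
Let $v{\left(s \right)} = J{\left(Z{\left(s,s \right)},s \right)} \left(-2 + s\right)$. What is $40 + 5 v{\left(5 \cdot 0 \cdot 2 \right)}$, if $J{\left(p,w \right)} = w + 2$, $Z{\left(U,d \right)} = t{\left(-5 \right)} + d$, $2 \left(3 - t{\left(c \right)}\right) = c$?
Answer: $20$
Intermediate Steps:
$t{\left(c \right)} = 3 - \frac{c}{2}$
$Z{\left(U,d \right)} = \frac{11}{2} + d$ ($Z{\left(U,d \right)} = \left(3 - - \frac{5}{2}\right) + d = \left(3 + \frac{5}{2}\right) + d = \frac{11}{2} + d$)
$J{\left(p,w \right)} = 2 + w$
$v{\left(s \right)} = \left(-2 + s\right) \left(2 + s\right)$ ($v{\left(s \right)} = \left(2 + s\right) \left(-2 + s\right) = \left(-2 + s\right) \left(2 + s\right)$)
$40 + 5 v{\left(5 \cdot 0 \cdot 2 \right)} = 40 + 5 \left(-4 + \left(5 \cdot 0 \cdot 2\right)^{2}\right) = 40 + 5 \left(-4 + \left(0 \cdot 2\right)^{2}\right) = 40 + 5 \left(-4 + 0^{2}\right) = 40 + 5 \left(-4 + 0\right) = 40 + 5 \left(-4\right) = 40 - 20 = 20$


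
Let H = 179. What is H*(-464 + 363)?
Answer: -18079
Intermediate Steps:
H*(-464 + 363) = 179*(-464 + 363) = 179*(-101) = -18079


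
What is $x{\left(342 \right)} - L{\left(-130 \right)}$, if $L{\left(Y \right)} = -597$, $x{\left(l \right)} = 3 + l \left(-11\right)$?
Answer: $-3162$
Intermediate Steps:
$x{\left(l \right)} = 3 - 11 l$
$x{\left(342 \right)} - L{\left(-130 \right)} = \left(3 - 3762\right) - -597 = \left(3 - 3762\right) + 597 = -3759 + 597 = -3162$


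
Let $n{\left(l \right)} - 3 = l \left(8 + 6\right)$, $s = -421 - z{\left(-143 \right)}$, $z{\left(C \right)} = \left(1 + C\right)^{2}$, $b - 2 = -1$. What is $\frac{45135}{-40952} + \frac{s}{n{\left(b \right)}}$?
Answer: $- \frac{843764215}{696184} \approx -1212.0$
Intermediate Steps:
$b = 1$ ($b = 2 - 1 = 1$)
$s = -20585$ ($s = -421 - \left(1 - 143\right)^{2} = -421 - \left(-142\right)^{2} = -421 - 20164 = -20585$)
$n{\left(l \right)} = 3 + 14 l$ ($n{\left(l \right)} = 3 + l \left(8 + 6\right) = 3 + l 14 = 3 + 14 l$)
$\frac{45135}{-40952} + \frac{s}{n{\left(b \right)}} = \frac{45135}{-40952} - \frac{20585}{3 + 14 \cdot 1} = 45135 \left(- \frac{1}{40952}\right) - \frac{20585}{3 + 14} = - \frac{45135}{40952} - \frac{20585}{17} = - \frac{843764215}{696184}$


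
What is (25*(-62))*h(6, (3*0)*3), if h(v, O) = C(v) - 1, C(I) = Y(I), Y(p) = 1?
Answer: 0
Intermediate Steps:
C(I) = 1
h(v, O) = 0 (h(v, O) = 1 - 1 = 0)
(25*(-62))*h(6, (3*0)*3) = (25*(-62))*0 = -1550*0 = 0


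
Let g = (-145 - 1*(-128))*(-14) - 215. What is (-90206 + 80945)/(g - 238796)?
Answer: 3087/79591 ≈ 0.038786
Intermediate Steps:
g = 23 (g = (-145 + 128)*(-14) - 215 = -17*(-14) - 215 = 238 - 215 = 23)
(-90206 + 80945)/(g - 238796) = (-90206 + 80945)/(23 - 238796) = -9261/(-238773) = -9261*(-1/238773) = 3087/79591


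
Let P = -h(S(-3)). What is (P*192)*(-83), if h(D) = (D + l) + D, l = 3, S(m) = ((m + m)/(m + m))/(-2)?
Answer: 31872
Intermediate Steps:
S(m) = -½ (S(m) = ((2*m)/((2*m)))*(-½) = ((2*m)*(1/(2*m)))*(-½) = 1*(-½) = -½)
h(D) = 3 + 2*D (h(D) = (D + 3) + D = (3 + D) + D = 3 + 2*D)
P = -2 (P = -(3 + 2*(-½)) = -(3 - 1) = -1*2 = -2)
(P*192)*(-83) = -2*192*(-83) = -384*(-83) = 31872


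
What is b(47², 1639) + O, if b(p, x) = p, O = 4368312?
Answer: 4370521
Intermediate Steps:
b(47², 1639) + O = 47² + 4368312 = 2209 + 4368312 = 4370521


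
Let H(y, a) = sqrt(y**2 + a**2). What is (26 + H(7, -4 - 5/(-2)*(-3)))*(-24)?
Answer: -624 - 60*sqrt(29) ≈ -947.11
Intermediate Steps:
H(y, a) = sqrt(a**2 + y**2)
(26 + H(7, -4 - 5/(-2)*(-3)))*(-24) = (26 + sqrt((-4 - 5/(-2)*(-3))**2 + 7**2))*(-24) = (26 + sqrt((-4 - 5*(-1/2)*(-3))**2 + 49))*(-24) = (26 + sqrt((-4 - (-5)*(-3)/2)**2 + 49))*(-24) = (26 + sqrt((-4 - 1*15/2)**2 + 49))*(-24) = (26 + sqrt((-4 - 15/2)**2 + 49))*(-24) = (26 + sqrt((-23/2)**2 + 49))*(-24) = (26 + sqrt(529/4 + 49))*(-24) = (26 + sqrt(725/4))*(-24) = (26 + 5*sqrt(29)/2)*(-24) = -624 - 60*sqrt(29)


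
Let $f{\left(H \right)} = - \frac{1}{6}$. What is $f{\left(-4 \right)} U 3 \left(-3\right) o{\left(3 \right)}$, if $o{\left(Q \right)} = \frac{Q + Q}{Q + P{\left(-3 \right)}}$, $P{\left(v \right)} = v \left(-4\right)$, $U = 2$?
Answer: $\frac{6}{5} \approx 1.2$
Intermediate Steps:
$f{\left(H \right)} = - \frac{1}{6}$ ($f{\left(H \right)} = \left(-1\right) \frac{1}{6} = - \frac{1}{6}$)
$P{\left(v \right)} = - 4 v$
$o{\left(Q \right)} = \frac{2 Q}{12 + Q}$ ($o{\left(Q \right)} = \frac{Q + Q}{Q - -12} = \frac{2 Q}{Q + 12} = \frac{2 Q}{12 + Q}$)
$f{\left(-4 \right)} U 3 \left(-3\right) o{\left(3 \right)} = - \frac{2 \cdot 3 \left(-3\right)}{6} \cdot 2 \cdot 3 \frac{1}{12 + 3} = - \frac{6 \left(-3\right)}{6} \cdot 2 \cdot 3 \cdot \frac{1}{15} = \left(- \frac{1}{6}\right) \left(-18\right) 2 \cdot 3 \cdot \frac{1}{15} = 3 \cdot \frac{2}{5} = \frac{6}{5}$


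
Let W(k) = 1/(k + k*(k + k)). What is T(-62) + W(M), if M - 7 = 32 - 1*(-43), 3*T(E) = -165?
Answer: -744149/13530 ≈ -55.000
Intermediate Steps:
T(E) = -55 (T(E) = (⅓)*(-165) = -55)
M = 82 (M = 7 + (32 - 1*(-43)) = 7 + (32 + 43) = 7 + 75 = 82)
W(k) = 1/(k + 2*k²) (W(k) = 1/(k + k*(2*k)) = 1/(k + 2*k²))
T(-62) + W(M) = -55 + 1/(82*(1 + 2*82)) = -55 + 1/(82*(1 + 164)) = -55 + (1/82)/165 = -55 + (1/82)*(1/165) = -55 + 1/13530 = -744149/13530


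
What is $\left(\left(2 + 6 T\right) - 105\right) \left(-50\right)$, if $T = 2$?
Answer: $4550$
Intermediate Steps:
$\left(\left(2 + 6 T\right) - 105\right) \left(-50\right) = \left(\left(2 + 6 \cdot 2\right) - 105\right) \left(-50\right) = \left(\left(2 + 12\right) - 105\right) \left(-50\right) = \left(14 - 105\right) \left(-50\right) = \left(-91\right) \left(-50\right) = 4550$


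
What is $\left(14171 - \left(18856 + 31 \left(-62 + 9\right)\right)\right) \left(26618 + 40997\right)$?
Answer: $-205684830$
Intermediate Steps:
$\left(14171 - \left(18856 + 31 \left(-62 + 9\right)\right)\right) \left(26618 + 40997\right) = \left(14171 - \left(18856 + 31 \left(-53\right)\right)\right) 67615 = \left(14171 - 17213\right) 67615 = \left(-3042\right) 67615 = -205684830$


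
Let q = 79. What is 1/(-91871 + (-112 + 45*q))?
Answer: -1/88428 ≈ -1.1309e-5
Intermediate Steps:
1/(-91871 + (-112 + 45*q)) = 1/(-91871 + (-112 + 45*79)) = 1/(-91871 + (-112 + 3555)) = 1/(-91871 + 3443) = 1/(-88428) = -1/88428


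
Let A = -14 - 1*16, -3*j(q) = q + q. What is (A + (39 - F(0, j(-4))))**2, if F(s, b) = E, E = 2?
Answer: 49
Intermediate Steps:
j(q) = -2*q/3 (j(q) = -(q + q)/3 = -2*q/3)
F(s, b) = 2
A = -30 (A = -14 - 16 = -30)
(A + (39 - F(0, j(-4))))**2 = (-30 + (39 - 1*2))**2 = (-30 + (39 - 2))**2 = (-30 + 37)**2 = 7**2 = 49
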